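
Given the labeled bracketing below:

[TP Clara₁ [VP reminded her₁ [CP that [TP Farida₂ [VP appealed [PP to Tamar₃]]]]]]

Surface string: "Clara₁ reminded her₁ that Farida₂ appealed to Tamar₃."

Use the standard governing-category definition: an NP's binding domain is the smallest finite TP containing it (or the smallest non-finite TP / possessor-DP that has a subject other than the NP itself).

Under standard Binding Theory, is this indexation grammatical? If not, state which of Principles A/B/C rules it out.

Principle B

The two coindexed NPs are *Clara₁* and *her₁*.
*her₁* is a pronoun. Its binding domain is the matrix TP, whose subject is Clara₁.
*Clara₁* c-commands it within that domain and carries the same index.
The pronoun is locally bound → Principle B violation.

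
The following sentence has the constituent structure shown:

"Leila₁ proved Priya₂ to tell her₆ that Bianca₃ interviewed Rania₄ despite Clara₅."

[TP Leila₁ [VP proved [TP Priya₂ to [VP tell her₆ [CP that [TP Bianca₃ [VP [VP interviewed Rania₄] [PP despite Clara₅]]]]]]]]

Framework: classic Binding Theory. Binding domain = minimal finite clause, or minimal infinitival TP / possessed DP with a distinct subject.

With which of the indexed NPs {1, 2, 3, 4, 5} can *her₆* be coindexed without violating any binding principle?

*her* is a pronoun, so Principle B applies: it must be free in its binding domain.
Binding domain of *her₆*: the embedded TP, whose subject is Priya₂.
*Leila₁* c-commands the pronoun but from outside its binding domain, and is not c-commanded by it → coindexation permitted.
*Priya₂* c-commands the pronoun within its binding domain → coindexation would violate Principle B.
*Bianca₃*: the pronoun c-commands this R-expression → coindexation would violate Principle C on *Bianca₃*.
*Rania₄*: the pronoun c-commands this R-expression → coindexation would violate Principle C on *Rania₄*.
*Clara₅*: the pronoun c-commands this R-expression → coindexation would violate Principle C on *Clara₅*.

{1}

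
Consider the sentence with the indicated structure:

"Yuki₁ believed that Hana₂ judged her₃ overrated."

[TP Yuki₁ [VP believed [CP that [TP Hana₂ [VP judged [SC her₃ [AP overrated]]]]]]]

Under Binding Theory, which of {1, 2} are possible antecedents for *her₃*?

*her* is a pronoun, so Principle B applies: it must be free in its binding domain.
Binding domain of *her₃*: the embedded TP, whose subject is Hana₂.
*Yuki₁* c-commands the pronoun but from outside its binding domain, and is not c-commanded by it → coindexation permitted.
*Hana₂* c-commands the pronoun within its binding domain → coindexation would violate Principle B.

{1}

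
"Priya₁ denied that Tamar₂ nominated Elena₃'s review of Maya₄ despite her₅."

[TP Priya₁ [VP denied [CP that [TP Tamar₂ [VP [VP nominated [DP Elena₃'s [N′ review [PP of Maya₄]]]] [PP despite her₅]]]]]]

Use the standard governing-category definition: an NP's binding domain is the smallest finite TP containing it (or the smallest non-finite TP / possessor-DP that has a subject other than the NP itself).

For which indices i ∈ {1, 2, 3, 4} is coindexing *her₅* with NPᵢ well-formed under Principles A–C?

{1, 3, 4}

*her* is a pronoun, so Principle B applies: it must be free in its binding domain.
Binding domain of *her₅*: the embedded TP, whose subject is Tamar₂.
*Priya₁* c-commands the pronoun but from outside its binding domain, and is not c-commanded by it → coindexation permitted.
*Tamar₂* c-commands the pronoun within its binding domain → coindexation would violate Principle B.
*Elena₃* and the pronoun do not c-command one another → neither Principle B nor Principle C is at stake; coindexation permitted.
*Maya₄* and the pronoun do not c-command one another → neither Principle B nor Principle C is at stake; coindexation permitted.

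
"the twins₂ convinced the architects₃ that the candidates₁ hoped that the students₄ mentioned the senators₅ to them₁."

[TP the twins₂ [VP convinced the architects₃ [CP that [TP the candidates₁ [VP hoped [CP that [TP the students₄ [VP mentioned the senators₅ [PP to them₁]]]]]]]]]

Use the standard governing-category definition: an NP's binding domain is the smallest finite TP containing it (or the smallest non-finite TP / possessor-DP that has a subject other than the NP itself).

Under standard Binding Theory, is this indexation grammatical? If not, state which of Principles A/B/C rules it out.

The two coindexed NPs are *the candidates₁* and *them₁*.
*them₁* is a pronoun; its binding domain is the embedded TP, whose subject is the students₄. Within that domain it is c-commanded only by *the students₄*, *the senators₅*, which carry a different index — the pronoun is free locally, so Principle B holds.
*the candidates₁* is an R-expression; *them₁* does not c-command it, and no other NP shares its index, so Principle C is satisfied.
All principles are respected.

grammatical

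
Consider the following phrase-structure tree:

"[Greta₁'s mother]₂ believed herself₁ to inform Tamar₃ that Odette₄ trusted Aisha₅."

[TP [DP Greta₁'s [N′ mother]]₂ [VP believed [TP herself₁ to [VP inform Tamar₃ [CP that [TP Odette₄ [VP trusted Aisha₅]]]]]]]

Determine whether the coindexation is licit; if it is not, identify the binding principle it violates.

Principle A

The two coindexed NPs are *Greta₁* and *herself₁*.
*herself₁* is an anaphor. Principle A requires it to be bound within its binding domain — the matrix TP, whose subject is [Greta₁'s mother]₂.
Within that domain it is c-commanded by *[Greta₁'s mother]₂*, which does not share its index.
*Greta₁* does not c-command the anaphor at all.
The anaphor is unbound in its domain → Principle A violation.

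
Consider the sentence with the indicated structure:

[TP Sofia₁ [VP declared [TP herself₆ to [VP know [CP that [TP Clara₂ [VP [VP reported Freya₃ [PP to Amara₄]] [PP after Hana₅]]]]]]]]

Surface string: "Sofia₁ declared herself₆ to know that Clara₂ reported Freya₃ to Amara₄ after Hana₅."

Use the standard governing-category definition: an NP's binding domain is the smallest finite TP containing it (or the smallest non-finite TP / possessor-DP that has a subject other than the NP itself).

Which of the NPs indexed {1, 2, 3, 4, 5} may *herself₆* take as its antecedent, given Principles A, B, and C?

*herself* is an anaphor, so Principle A applies: it must be bound in its binding domain.
Binding domain of *herself₆*: the matrix TP, whose subject is Sofia₁.
*Sofia₁* c-commands the anaphor within its binding domain → licit binder.
*Clara₂* does not c-command the anaphor → cannot bind it.
*Freya₃* does not c-command the anaphor → cannot bind it.
*Amara₄* does not c-command the anaphor → cannot bind it.
*Hana₅* does not c-command the anaphor → cannot bind it.

{1}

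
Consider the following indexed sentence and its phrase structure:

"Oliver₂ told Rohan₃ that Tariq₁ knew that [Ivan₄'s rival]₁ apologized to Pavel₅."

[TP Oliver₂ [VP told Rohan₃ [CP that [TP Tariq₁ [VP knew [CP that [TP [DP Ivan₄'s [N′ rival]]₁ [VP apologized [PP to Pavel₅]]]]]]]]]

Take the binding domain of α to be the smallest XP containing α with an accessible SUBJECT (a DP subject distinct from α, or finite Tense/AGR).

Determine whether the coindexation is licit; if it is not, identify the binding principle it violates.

Principle C

The two coindexed NPs are *[Ivan₄'s rival]₁* and *Tariq₁*.
*[Ivan₄'s rival]₁* is an R-expression. Principle C requires it to be free everywhere.
*Tariq₁* c-commands it and carries the same index.
The R-expression is bound → Principle C violation.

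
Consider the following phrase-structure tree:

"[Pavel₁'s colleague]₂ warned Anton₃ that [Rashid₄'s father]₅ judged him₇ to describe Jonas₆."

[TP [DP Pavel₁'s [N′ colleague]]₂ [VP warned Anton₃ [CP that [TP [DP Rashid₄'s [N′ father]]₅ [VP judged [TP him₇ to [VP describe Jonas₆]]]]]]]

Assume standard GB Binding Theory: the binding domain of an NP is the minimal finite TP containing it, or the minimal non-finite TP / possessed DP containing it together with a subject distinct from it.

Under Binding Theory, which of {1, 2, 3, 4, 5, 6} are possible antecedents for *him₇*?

*him* is a pronoun, so Principle B applies: it must be free in its binding domain.
Binding domain of *him₇*: the embedded TP, whose subject is [Rashid₄'s father]₅.
*Pavel₁* and the pronoun do not c-command one another → neither Principle B nor Principle C is at stake; coindexation permitted.
*[Pavel₁'s colleague]₂* c-commands the pronoun but from outside its binding domain, and is not c-commanded by it → coindexation permitted.
*Anton₃* c-commands the pronoun but from outside its binding domain, and is not c-commanded by it → coindexation permitted.
*Rashid₄* and the pronoun do not c-command one another → neither Principle B nor Principle C is at stake; coindexation permitted.
*[Rashid₄'s father]₅* c-commands the pronoun within its binding domain → coindexation would violate Principle B.
*Jonas₆*: the pronoun c-commands this R-expression → coindexation would violate Principle C on *Jonas₆*.

{1, 2, 3, 4}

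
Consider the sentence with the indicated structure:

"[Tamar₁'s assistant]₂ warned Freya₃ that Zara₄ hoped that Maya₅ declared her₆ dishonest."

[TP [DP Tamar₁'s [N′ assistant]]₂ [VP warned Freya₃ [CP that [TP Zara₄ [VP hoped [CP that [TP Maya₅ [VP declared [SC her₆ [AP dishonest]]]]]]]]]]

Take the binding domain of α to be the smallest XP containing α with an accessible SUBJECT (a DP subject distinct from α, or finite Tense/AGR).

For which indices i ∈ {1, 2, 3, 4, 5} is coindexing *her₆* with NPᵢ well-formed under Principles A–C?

*her* is a pronoun, so Principle B applies: it must be free in its binding domain.
Binding domain of *her₆*: the embedded TP, whose subject is Maya₅.
*Tamar₁* and the pronoun do not c-command one another → neither Principle B nor Principle C is at stake; coindexation permitted.
*[Tamar₁'s assistant]₂* c-commands the pronoun but from outside its binding domain, and is not c-commanded by it → coindexation permitted.
*Freya₃* c-commands the pronoun but from outside its binding domain, and is not c-commanded by it → coindexation permitted.
*Zara₄* c-commands the pronoun but from outside its binding domain, and is not c-commanded by it → coindexation permitted.
*Maya₅* c-commands the pronoun within its binding domain → coindexation would violate Principle B.

{1, 2, 3, 4}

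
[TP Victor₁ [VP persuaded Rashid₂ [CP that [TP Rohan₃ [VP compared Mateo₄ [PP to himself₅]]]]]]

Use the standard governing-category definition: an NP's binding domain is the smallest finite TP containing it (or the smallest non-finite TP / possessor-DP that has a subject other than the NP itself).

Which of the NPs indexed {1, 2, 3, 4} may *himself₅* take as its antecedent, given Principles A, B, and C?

*himself* is an anaphor, so Principle A applies: it must be bound in its binding domain.
Binding domain of *himself₅*: the embedded TP, whose subject is Rohan₃.
*Victor₁* c-commands the anaphor but is outside its binding domain → cannot satisfy Principle A.
*Rashid₂* c-commands the anaphor but is outside its binding domain → cannot satisfy Principle A.
*Rohan₃* c-commands the anaphor within its binding domain → licit binder.
*Mateo₄* c-commands the anaphor within its binding domain → licit binder.

{3, 4}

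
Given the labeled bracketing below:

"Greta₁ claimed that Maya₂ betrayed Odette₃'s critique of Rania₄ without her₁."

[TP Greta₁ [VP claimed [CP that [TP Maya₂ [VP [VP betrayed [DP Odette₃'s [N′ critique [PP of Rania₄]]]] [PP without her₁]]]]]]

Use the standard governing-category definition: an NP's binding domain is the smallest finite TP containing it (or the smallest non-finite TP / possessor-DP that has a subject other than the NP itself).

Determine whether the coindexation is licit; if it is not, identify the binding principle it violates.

The two coindexed NPs are *Greta₁* and *her₁*.
*her₁* is a pronoun; its binding domain is the embedded TP, whose subject is Maya₂. Within that domain it is c-commanded only by *Maya₂*, which carries a different index — the pronoun is free locally, so Principle B holds.
*Greta₁* is an R-expression; *her₁* does not c-command it, and no other NP shares its index, so Principle C is satisfied.
All principles are respected.

grammatical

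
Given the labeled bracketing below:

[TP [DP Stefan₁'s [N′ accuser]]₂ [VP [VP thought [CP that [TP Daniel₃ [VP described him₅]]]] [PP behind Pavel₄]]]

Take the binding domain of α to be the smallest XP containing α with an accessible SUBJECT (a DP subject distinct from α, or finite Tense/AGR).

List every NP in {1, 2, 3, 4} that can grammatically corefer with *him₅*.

{1, 2, 4}

*him* is a pronoun, so Principle B applies: it must be free in its binding domain.
Binding domain of *him₅*: the embedded TP, whose subject is Daniel₃.
*Stefan₁* and the pronoun do not c-command one another → neither Principle B nor Principle C is at stake; coindexation permitted.
*[Stefan₁'s accuser]₂* c-commands the pronoun but from outside its binding domain, and is not c-commanded by it → coindexation permitted.
*Daniel₃* c-commands the pronoun within its binding domain → coindexation would violate Principle B.
*Pavel₄* and the pronoun do not c-command one another → neither Principle B nor Principle C is at stake; coindexation permitted.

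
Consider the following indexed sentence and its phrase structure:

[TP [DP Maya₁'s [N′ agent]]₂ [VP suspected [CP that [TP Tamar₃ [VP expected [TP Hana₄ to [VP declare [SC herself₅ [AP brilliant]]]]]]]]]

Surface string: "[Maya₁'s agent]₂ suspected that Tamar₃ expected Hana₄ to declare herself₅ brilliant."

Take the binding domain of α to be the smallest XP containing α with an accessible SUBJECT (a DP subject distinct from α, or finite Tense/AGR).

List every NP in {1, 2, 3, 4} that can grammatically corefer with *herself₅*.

{4}

*herself* is an anaphor, so Principle A applies: it must be bound in its binding domain.
Binding domain of *herself₅*: the embedded TP, whose subject is Hana₄.
*Maya₁* does not c-command the anaphor → cannot bind it.
*[Maya₁'s agent]₂* c-commands the anaphor but is outside its binding domain → cannot satisfy Principle A.
*Tamar₃* c-commands the anaphor but is outside its binding domain → cannot satisfy Principle A.
*Hana₄* c-commands the anaphor within its binding domain → licit binder.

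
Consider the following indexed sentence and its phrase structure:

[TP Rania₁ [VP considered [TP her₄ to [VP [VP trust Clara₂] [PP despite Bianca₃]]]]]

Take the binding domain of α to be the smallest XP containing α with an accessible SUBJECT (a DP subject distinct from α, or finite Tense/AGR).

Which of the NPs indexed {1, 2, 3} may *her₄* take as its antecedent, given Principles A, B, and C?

*her* is a pronoun, so Principle B applies: it must be free in its binding domain.
Binding domain of *her₄*: the matrix TP, whose subject is Rania₁.
*Rania₁* c-commands the pronoun within its binding domain → coindexation would violate Principle B.
*Clara₂*: the pronoun c-commands this R-expression → coindexation would violate Principle C on *Clara₂*.
*Bianca₃*: the pronoun c-commands this R-expression → coindexation would violate Principle C on *Bianca₃*.

none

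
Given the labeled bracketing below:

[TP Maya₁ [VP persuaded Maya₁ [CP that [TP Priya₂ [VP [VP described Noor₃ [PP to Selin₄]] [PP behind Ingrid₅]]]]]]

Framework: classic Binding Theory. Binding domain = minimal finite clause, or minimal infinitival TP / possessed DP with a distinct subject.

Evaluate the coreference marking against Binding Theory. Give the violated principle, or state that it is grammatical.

Principle C

The two coindexed NPs are *Maya₁* (the higher occurrence) and *Maya₁* (the lower occurrence).
*Maya₁* (the lower occurrence) is an R-expression. Principle C requires it to be free everywhere.
*Maya₁* (the higher occurrence) c-commands it and carries the same index.
The R-expression is bound → Principle C violation.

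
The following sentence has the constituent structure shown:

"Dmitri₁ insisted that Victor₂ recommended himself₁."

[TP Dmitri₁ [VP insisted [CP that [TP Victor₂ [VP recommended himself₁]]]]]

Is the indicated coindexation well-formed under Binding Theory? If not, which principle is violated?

The two coindexed NPs are *Dmitri₁* and *himself₁*.
*himself₁* is an anaphor. Principle A requires it to be bound within its binding domain — the embedded TP, whose subject is Victor₂.
Within that domain it is c-commanded by *Victor₂*, which does not share its index.
*Dmitri₁* does c-command the anaphor, but from outside its binding domain.
The anaphor is unbound in its domain → Principle A violation.

Principle A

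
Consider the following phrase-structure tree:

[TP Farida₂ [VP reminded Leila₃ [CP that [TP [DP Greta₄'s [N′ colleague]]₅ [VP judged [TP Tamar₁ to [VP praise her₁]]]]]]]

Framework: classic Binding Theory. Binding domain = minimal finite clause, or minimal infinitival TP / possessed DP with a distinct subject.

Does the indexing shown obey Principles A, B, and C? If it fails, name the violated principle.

Principle B

The two coindexed NPs are *Tamar₁* and *her₁*.
*her₁* is a pronoun. Its binding domain is the embedded TP, whose subject is Tamar₁.
*Tamar₁* c-commands it within that domain and carries the same index.
The pronoun is locally bound → Principle B violation.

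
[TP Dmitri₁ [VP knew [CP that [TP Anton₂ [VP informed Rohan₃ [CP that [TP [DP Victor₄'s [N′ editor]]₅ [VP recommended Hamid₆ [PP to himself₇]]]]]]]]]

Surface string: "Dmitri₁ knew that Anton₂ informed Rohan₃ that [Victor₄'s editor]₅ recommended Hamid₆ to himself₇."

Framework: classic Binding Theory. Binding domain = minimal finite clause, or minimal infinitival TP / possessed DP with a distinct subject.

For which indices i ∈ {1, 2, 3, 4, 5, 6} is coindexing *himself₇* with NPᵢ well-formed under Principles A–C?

*himself* is an anaphor, so Principle A applies: it must be bound in its binding domain.
Binding domain of *himself₇*: the embedded TP, whose subject is [Victor₄'s editor]₅.
*Dmitri₁* c-commands the anaphor but is outside its binding domain → cannot satisfy Principle A.
*Anton₂* c-commands the anaphor but is outside its binding domain → cannot satisfy Principle A.
*Rohan₃* c-commands the anaphor but is outside its binding domain → cannot satisfy Principle A.
*Victor₄* does not c-command the anaphor → cannot bind it.
*[Victor₄'s editor]₅* c-commands the anaphor within its binding domain → licit binder.
*Hamid₆* c-commands the anaphor within its binding domain → licit binder.

{5, 6}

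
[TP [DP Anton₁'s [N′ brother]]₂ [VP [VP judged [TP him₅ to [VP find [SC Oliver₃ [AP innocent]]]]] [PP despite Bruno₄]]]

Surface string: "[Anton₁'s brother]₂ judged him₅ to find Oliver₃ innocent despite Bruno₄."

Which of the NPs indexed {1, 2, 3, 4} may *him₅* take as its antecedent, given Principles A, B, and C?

{1, 4}

*him* is a pronoun, so Principle B applies: it must be free in its binding domain.
Binding domain of *him₅*: the matrix TP, whose subject is [Anton₁'s brother]₂.
*Anton₁* and the pronoun do not c-command one another → neither Principle B nor Principle C is at stake; coindexation permitted.
*[Anton₁'s brother]₂* c-commands the pronoun within its binding domain → coindexation would violate Principle B.
*Oliver₃*: the pronoun c-commands this R-expression → coindexation would violate Principle C on *Oliver₃*.
*Bruno₄* and the pronoun do not c-command one another → neither Principle B nor Principle C is at stake; coindexation permitted.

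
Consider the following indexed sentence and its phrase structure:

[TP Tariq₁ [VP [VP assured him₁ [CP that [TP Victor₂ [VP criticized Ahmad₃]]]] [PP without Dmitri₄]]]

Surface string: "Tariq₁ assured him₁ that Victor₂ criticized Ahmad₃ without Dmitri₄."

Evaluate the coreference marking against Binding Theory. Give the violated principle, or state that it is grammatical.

The two coindexed NPs are *Tariq₁* and *him₁*.
*him₁* is a pronoun. Its binding domain is the matrix TP, whose subject is Tariq₁.
*Tariq₁* c-commands it within that domain and carries the same index.
The pronoun is locally bound → Principle B violation.

Principle B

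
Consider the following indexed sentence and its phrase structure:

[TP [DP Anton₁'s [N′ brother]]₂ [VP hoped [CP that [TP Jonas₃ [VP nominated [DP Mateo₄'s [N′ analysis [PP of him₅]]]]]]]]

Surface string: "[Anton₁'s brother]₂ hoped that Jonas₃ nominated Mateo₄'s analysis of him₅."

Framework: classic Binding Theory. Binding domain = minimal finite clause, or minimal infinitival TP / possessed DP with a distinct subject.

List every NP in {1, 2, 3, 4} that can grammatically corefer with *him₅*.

*him* is a pronoun, so Principle B applies: it must be free in its binding domain.
Binding domain of *him₅*: the possessed DP, whose subject is Mateo₄.
*Anton₁* and the pronoun do not c-command one another → neither Principle B nor Principle C is at stake; coindexation permitted.
*[Anton₁'s brother]₂* c-commands the pronoun but from outside its binding domain, and is not c-commanded by it → coindexation permitted.
*Jonas₃* c-commands the pronoun but from outside its binding domain, and is not c-commanded by it → coindexation permitted.
*Mateo₄* c-commands the pronoun within its binding domain → coindexation would violate Principle B.

{1, 2, 3}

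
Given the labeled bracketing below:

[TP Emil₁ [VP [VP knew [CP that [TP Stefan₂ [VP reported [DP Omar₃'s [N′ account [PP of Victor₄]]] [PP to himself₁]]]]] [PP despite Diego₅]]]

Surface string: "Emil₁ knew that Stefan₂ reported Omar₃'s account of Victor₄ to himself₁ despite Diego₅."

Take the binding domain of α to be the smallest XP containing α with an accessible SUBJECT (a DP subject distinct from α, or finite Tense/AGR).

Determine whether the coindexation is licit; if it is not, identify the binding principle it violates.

The two coindexed NPs are *Emil₁* and *himself₁*.
*himself₁* is an anaphor. Principle A requires it to be bound within its binding domain — the embedded TP, whose subject is Stefan₂.
Within that domain it is c-commanded by *Stefan₂*, which does not share its index.
*Emil₁* does c-command the anaphor, but from outside its binding domain.
The anaphor is unbound in its domain → Principle A violation.

Principle A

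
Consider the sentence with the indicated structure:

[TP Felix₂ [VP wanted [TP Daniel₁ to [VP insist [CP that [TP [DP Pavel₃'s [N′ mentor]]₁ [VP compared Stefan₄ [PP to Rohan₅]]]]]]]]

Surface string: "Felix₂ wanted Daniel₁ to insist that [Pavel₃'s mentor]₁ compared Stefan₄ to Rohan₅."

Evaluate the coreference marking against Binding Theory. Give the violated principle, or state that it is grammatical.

The two coindexed NPs are *[Pavel₃'s mentor]₁* and *Daniel₁*.
*[Pavel₃'s mentor]₁* is an R-expression. Principle C requires it to be free everywhere.
*Daniel₁* c-commands it and carries the same index.
The R-expression is bound → Principle C violation.

Principle C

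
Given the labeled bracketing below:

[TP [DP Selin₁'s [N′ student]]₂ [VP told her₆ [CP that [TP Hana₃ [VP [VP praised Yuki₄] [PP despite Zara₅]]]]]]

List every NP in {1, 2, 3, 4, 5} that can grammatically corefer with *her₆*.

{1}

*her* is a pronoun, so Principle B applies: it must be free in its binding domain.
Binding domain of *her₆*: the matrix TP, whose subject is [Selin₁'s student]₂.
*Selin₁* and the pronoun do not c-command one another → neither Principle B nor Principle C is at stake; coindexation permitted.
*[Selin₁'s student]₂* c-commands the pronoun within its binding domain → coindexation would violate Principle B.
*Hana₃*: the pronoun c-commands this R-expression → coindexation would violate Principle C on *Hana₃*.
*Yuki₄*: the pronoun c-commands this R-expression → coindexation would violate Principle C on *Yuki₄*.
*Zara₅*: the pronoun c-commands this R-expression → coindexation would violate Principle C on *Zara₅*.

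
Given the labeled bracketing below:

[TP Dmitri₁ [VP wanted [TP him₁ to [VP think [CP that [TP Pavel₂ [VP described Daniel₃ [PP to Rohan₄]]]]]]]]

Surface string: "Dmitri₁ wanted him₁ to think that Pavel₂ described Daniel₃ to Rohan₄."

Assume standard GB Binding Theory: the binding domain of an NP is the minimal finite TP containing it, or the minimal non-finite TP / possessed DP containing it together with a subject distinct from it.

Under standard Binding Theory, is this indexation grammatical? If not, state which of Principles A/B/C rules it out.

The two coindexed NPs are *Dmitri₁* and *him₁*.
*him₁* is a pronoun. Its binding domain is the matrix TP, whose subject is Dmitri₁.
*Dmitri₁* c-commands it within that domain and carries the same index.
The pronoun is locally bound → Principle B violation.

Principle B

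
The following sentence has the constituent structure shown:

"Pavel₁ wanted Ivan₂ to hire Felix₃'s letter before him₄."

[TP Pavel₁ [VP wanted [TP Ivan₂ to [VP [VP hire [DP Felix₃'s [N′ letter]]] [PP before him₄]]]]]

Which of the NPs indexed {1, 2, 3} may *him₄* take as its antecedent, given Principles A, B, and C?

*him* is a pronoun, so Principle B applies: it must be free in its binding domain.
Binding domain of *him₄*: the embedded TP, whose subject is Ivan₂.
*Pavel₁* c-commands the pronoun but from outside its binding domain, and is not c-commanded by it → coindexation permitted.
*Ivan₂* c-commands the pronoun within its binding domain → coindexation would violate Principle B.
*Felix₃* and the pronoun do not c-command one another → neither Principle B nor Principle C is at stake; coindexation permitted.

{1, 3}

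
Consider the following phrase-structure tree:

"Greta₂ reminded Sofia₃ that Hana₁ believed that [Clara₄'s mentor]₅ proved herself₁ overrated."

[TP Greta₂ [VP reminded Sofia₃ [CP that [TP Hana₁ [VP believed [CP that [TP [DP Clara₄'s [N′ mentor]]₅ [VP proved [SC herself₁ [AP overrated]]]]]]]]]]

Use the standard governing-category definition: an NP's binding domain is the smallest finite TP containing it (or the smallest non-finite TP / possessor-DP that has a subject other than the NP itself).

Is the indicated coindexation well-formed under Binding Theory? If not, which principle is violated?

The two coindexed NPs are *Hana₁* and *herself₁*.
*herself₁* is an anaphor. Principle A requires it to be bound within its binding domain — the embedded TP, whose subject is [Clara₄'s mentor]₅.
Within that domain it is c-commanded by *[Clara₄'s mentor]₅*, which does not share its index.
*Hana₁* does c-command the anaphor, but from outside its binding domain.
The anaphor is unbound in its domain → Principle A violation.

Principle A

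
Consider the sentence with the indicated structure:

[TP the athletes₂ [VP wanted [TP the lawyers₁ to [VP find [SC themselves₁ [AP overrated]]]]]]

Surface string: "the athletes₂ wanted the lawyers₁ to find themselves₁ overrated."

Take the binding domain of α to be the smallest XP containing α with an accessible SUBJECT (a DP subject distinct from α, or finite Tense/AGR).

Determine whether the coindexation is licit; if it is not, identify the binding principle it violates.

The two coindexed NPs are *the lawyers₁* and *themselves₁*.
*themselves₁* is an anaphor; its binding domain is the embedded TP, whose subject is the lawyers₁. *the lawyers₁* c-commands it within that domain and shares its index, so Principle A is satisfied.
*the lawyers₁* is an R-expression; *themselves₁* does not c-command it, and no other NP shares its index, so Principle C is satisfied.
All principles are respected.

grammatical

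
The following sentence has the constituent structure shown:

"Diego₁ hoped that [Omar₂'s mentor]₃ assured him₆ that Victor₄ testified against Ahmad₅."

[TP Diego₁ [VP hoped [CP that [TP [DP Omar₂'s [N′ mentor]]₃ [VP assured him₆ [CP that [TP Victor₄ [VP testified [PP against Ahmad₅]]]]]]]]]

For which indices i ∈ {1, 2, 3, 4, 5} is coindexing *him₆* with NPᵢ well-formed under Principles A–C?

*him* is a pronoun, so Principle B applies: it must be free in its binding domain.
Binding domain of *him₆*: the embedded TP, whose subject is [Omar₂'s mentor]₃.
*Diego₁* c-commands the pronoun but from outside its binding domain, and is not c-commanded by it → coindexation permitted.
*Omar₂* and the pronoun do not c-command one another → neither Principle B nor Principle C is at stake; coindexation permitted.
*[Omar₂'s mentor]₃* c-commands the pronoun within its binding domain → coindexation would violate Principle B.
*Victor₄*: the pronoun c-commands this R-expression → coindexation would violate Principle C on *Victor₄*.
*Ahmad₅*: the pronoun c-commands this R-expression → coindexation would violate Principle C on *Ahmad₅*.

{1, 2}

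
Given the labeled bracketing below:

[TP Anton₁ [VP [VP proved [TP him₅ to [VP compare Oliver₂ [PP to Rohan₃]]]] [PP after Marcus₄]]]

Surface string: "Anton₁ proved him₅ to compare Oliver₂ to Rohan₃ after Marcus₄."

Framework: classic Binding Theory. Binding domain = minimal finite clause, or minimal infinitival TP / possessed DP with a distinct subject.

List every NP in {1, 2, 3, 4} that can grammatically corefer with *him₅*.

{4}

*him* is a pronoun, so Principle B applies: it must be free in its binding domain.
Binding domain of *him₅*: the matrix TP, whose subject is Anton₁.
*Anton₁* c-commands the pronoun within its binding domain → coindexation would violate Principle B.
*Oliver₂*: the pronoun c-commands this R-expression → coindexation would violate Principle C on *Oliver₂*.
*Rohan₃*: the pronoun c-commands this R-expression → coindexation would violate Principle C on *Rohan₃*.
*Marcus₄* and the pronoun do not c-command one another → neither Principle B nor Principle C is at stake; coindexation permitted.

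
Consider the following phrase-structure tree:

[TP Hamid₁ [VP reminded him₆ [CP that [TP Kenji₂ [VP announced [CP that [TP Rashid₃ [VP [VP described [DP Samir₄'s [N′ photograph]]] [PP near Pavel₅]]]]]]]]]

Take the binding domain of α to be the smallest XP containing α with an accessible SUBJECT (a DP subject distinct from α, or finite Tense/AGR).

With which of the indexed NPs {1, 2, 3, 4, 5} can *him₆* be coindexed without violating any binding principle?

*him* is a pronoun, so Principle B applies: it must be free in its binding domain.
Binding domain of *him₆*: the matrix TP, whose subject is Hamid₁.
*Hamid₁* c-commands the pronoun within its binding domain → coindexation would violate Principle B.
*Kenji₂*: the pronoun c-commands this R-expression → coindexation would violate Principle C on *Kenji₂*.
*Rashid₃*: the pronoun c-commands this R-expression → coindexation would violate Principle C on *Rashid₃*.
*Samir₄*: the pronoun c-commands this R-expression → coindexation would violate Principle C on *Samir₄*.
*Pavel₅*: the pronoun c-commands this R-expression → coindexation would violate Principle C on *Pavel₅*.

none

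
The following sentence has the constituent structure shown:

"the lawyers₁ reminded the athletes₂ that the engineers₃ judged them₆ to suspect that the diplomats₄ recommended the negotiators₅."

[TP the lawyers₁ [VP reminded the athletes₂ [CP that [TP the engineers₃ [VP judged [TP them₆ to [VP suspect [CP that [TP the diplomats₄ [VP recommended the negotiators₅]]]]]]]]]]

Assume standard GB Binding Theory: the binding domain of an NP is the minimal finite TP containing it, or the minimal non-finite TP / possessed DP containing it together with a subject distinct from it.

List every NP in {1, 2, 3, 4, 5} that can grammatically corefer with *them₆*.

{1, 2}

*them* is a pronoun, so Principle B applies: it must be free in its binding domain.
Binding domain of *them₆*: the embedded TP, whose subject is the engineers₃.
*the lawyers₁* c-commands the pronoun but from outside its binding domain, and is not c-commanded by it → coindexation permitted.
*the athletes₂* c-commands the pronoun but from outside its binding domain, and is not c-commanded by it → coindexation permitted.
*the engineers₃* c-commands the pronoun within its binding domain → coindexation would violate Principle B.
*the diplomats₄*: the pronoun c-commands this R-expression → coindexation would violate Principle C on *the diplomats₄*.
*the negotiators₅*: the pronoun c-commands this R-expression → coindexation would violate Principle C on *the negotiators₅*.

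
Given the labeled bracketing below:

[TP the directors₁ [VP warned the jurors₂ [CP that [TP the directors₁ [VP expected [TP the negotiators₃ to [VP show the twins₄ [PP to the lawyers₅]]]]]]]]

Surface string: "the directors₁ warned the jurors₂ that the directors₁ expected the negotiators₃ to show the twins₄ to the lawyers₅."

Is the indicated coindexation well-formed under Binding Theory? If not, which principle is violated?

The two coindexed NPs are *the directors₁* (the lower occurrence) and *the directors₁* (the higher occurrence).
*the directors₁* (the lower occurrence) is an R-expression. Principle C requires it to be free everywhere.
*the directors₁* (the higher occurrence) c-commands it and carries the same index.
The R-expression is bound → Principle C violation.

Principle C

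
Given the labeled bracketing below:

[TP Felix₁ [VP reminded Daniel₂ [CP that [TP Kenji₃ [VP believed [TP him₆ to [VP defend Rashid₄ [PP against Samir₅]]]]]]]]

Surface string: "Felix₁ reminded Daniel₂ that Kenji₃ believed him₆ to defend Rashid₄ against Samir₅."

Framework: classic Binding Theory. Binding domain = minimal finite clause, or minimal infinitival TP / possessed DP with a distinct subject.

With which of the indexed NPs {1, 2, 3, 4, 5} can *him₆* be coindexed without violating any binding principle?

{1, 2}

*him* is a pronoun, so Principle B applies: it must be free in its binding domain.
Binding domain of *him₆*: the embedded TP, whose subject is Kenji₃.
*Felix₁* c-commands the pronoun but from outside its binding domain, and is not c-commanded by it → coindexation permitted.
*Daniel₂* c-commands the pronoun but from outside its binding domain, and is not c-commanded by it → coindexation permitted.
*Kenji₃* c-commands the pronoun within its binding domain → coindexation would violate Principle B.
*Rashid₄*: the pronoun c-commands this R-expression → coindexation would violate Principle C on *Rashid₄*.
*Samir₅*: the pronoun c-commands this R-expression → coindexation would violate Principle C on *Samir₅*.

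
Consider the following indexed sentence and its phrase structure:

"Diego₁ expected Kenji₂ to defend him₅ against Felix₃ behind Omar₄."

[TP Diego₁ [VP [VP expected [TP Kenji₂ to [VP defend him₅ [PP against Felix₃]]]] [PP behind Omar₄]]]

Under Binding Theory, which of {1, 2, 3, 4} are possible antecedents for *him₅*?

{1, 4}

*him* is a pronoun, so Principle B applies: it must be free in its binding domain.
Binding domain of *him₅*: the embedded TP, whose subject is Kenji₂.
*Diego₁* c-commands the pronoun but from outside its binding domain, and is not c-commanded by it → coindexation permitted.
*Kenji₂* c-commands the pronoun within its binding domain → coindexation would violate Principle B.
*Felix₃*: the pronoun c-commands this R-expression → coindexation would violate Principle C on *Felix₃*.
*Omar₄* and the pronoun do not c-command one another → neither Principle B nor Principle C is at stake; coindexation permitted.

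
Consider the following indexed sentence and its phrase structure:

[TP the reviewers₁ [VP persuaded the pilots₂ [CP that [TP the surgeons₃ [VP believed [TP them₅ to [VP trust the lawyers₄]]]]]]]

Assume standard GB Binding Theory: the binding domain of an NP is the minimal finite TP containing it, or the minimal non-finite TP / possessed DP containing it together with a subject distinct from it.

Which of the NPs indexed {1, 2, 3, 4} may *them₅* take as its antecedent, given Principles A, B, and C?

*them* is a pronoun, so Principle B applies: it must be free in its binding domain.
Binding domain of *them₅*: the embedded TP, whose subject is the surgeons₃.
*the reviewers₁* c-commands the pronoun but from outside its binding domain, and is not c-commanded by it → coindexation permitted.
*the pilots₂* c-commands the pronoun but from outside its binding domain, and is not c-commanded by it → coindexation permitted.
*the surgeons₃* c-commands the pronoun within its binding domain → coindexation would violate Principle B.
*the lawyers₄*: the pronoun c-commands this R-expression → coindexation would violate Principle C on *the lawyers₄*.

{1, 2}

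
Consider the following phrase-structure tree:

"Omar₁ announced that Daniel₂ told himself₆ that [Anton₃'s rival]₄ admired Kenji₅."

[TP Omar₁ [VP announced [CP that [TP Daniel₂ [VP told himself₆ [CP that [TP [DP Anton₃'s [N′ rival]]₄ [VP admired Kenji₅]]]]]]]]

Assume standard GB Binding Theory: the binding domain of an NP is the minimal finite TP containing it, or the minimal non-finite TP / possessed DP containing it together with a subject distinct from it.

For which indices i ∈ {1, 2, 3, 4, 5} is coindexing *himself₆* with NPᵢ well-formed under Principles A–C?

{2}

*himself* is an anaphor, so Principle A applies: it must be bound in its binding domain.
Binding domain of *himself₆*: the embedded TP, whose subject is Daniel₂.
*Omar₁* c-commands the anaphor but is outside its binding domain → cannot satisfy Principle A.
*Daniel₂* c-commands the anaphor within its binding domain → licit binder.
*Anton₃* does not c-command the anaphor → cannot bind it.
*[Anton₃'s rival]₄* does not c-command the anaphor → cannot bind it.
*Kenji₅* does not c-command the anaphor → cannot bind it.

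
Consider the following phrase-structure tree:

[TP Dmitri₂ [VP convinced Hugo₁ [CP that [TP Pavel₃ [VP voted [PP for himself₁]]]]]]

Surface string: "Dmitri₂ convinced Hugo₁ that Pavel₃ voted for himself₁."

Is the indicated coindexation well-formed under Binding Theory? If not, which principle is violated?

The two coindexed NPs are *Hugo₁* and *himself₁*.
*himself₁* is an anaphor. Principle A requires it to be bound within its binding domain — the embedded TP, whose subject is Pavel₃.
Within that domain it is c-commanded by *Pavel₃*, which does not share its index.
*Hugo₁* does c-command the anaphor, but from outside its binding domain.
The anaphor is unbound in its domain → Principle A violation.

Principle A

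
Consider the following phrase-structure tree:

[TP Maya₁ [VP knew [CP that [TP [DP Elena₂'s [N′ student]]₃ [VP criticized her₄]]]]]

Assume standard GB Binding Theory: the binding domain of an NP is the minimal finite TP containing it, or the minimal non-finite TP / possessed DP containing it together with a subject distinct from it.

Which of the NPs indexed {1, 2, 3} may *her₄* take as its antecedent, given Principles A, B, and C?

*her* is a pronoun, so Principle B applies: it must be free in its binding domain.
Binding domain of *her₄*: the embedded TP, whose subject is [Elena₂'s student]₃.
*Maya₁* c-commands the pronoun but from outside its binding domain, and is not c-commanded by it → coindexation permitted.
*Elena₂* and the pronoun do not c-command one another → neither Principle B nor Principle C is at stake; coindexation permitted.
*[Elena₂'s student]₃* c-commands the pronoun within its binding domain → coindexation would violate Principle B.

{1, 2}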